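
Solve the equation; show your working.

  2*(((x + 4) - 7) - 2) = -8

Step 1. [2*(((x + 4) - 7) - 2) = -8] divide by the outer 2 ⇒ div: ((x + 4) - 7) - 2 = -4.
Step 2. [((x + 4) - 7) - 2 = -4] peel the -2: add 2 from each side, so sub: (x + 4) - 7 = -2.
Step 3. [(x + 4) - 7 = -2] the outer -7 inverts by adding 7, so sub: x + 4 = 5.
Step 4. [x + 4 = 5] the outer +4 inverts by subtracting 4, so sub: x = 1.

Answer: x ∈ {1}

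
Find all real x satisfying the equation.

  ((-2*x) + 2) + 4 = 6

Step 1. [((-2*x) + 2) + 4 = 6] 4 comes off first (subtract 4). So sub: (-2*x) + 2 = 2.
Step 2. [(-2*x) + 2 = 2] -2 divides every term; factor it out, so factor: x - 1 = -1.
Step 3. [x - 1 = -1] the outer -1 inverts by adding 1. So sub: x = 0.

Answer: x ∈ {0}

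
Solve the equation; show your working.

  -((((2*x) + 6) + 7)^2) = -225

Step 1. [-((((2*x) + 6) + 7)^2) = -225] LHS negated; negate both sides. So neg: (((2*x) + 6) + 7)^2 = 225.
Step 2. [(((2*x) + 6) + 7)^2 = 225] √ both sides: 225 ≥ 0 gives two branches ⇒ sqrt: ((2*x) + 6) + 7 = 15 or -15.
Step 3. [((2*x) + 6) + 7 = 15 or -15] the outer +7 inverts by subtracting 7. So sub: (2*x) + 6 = 8 or -22.
Step 4. [(2*x) + 6 = 8 or -22] 2 | LHS and 2 | 8 or -22: pull 2 out. So factor: x + 3 = 4 or -11.
Step 5. [x + 3 = 4 or -11] peel the +3: subtract 3 from each side. So sub: x = 1 or -14.

Answer: x ∈ {-14, 1}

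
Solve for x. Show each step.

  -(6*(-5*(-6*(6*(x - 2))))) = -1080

Step 1. [-(6*(-5*(-6*(6*(x - 2))))) = -1080] flip signs both sides ⇒ neg: 6*(-5*(-6*(6*(x - 2)))) = 1080.
Step 2. [6*(-5*(-6*(6*(x - 2)))) = 1080] 6 out front; divide by 6 ⇒ div: -5*(-6*(6*(x - 2))) = 180.
Step 3. [-5*(-6*(6*(x - 2))) = 180] LHS = -5·(…); ÷-5 both sides. So div: -6*(6*(x - 2)) = -36.
Step 4. [-6*(6*(x - 2)) = -36] -6 out front; divide by -6, so div: 6*(x - 2) = 6.
Step 5. [6*(x - 2) = 6] 6·(inner) — divide through by 6. So div: x - 2 = 1.
Step 6. [x - 2 = 1] the outer -2 inverts by adding 2. So sub: x = 3.

Answer: x ∈ {3}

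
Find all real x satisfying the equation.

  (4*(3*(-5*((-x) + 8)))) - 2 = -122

Step 1. [(4*(3*(-5*((-x) + 8)))) - 2 = -122] peel the -2: add 2 from each side. So sub: 4*(3*(-5*((-x) + 8))) = -120.
Step 2. [4*(3*(-5*((-x) + 8))) = -120] 4·(inner) — divide through by 4, so div: 3*(-5*((-x) + 8)) = -30.
Step 3. [3*(-5*((-x) + 8)) = -30] 3·(inner) — divide through by 3, so div: -5*((-x) + 8) = -10.
Step 4. [-5*((-x) + 8) = -10] leading coefficient -5: divide by -5 ⇒ div: (-x) + 8 = 2.
Step 5. [(-x) + 8 = 2] the outer +8 inverts by subtracting 8. So sub: -x = -6.
Step 6. [-x = -6] LHS negated; negate both sides ⇒ neg: x = 6.

Answer: x ∈ {6}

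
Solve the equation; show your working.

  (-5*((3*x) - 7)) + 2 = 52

Step 1. [(-5*((3*x) - 7)) + 2 = 52] subtract 2: x sits inside (… + 2) ⇒ sub: -5*((3*x) - 7) = 50.
Step 2. [-5*((3*x) - 7) = 50] -5 out front; divide by -5, so div: (3*x) - 7 = -10.
Step 3. [(3*x) - 7 = -10] -7 is outermost — add 7 both sides ⇒ sub: 3*x = -3.
Step 4. [3*x = -3] 3·(inner) — divide through by 3 ⇒ div: x = -1.

Answer: x ∈ {-1}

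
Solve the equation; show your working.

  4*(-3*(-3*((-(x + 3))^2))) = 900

Step 1. [4*(-3*(-3*((-(x + 3))^2))) = 900] LHS = 4·(…); ÷4 both sides, so div: -3*(-3*((-(x + 3))^2)) = 225.
Step 2. [-3*(-3*((-(x + 3))^2)) = 225] -3 out front; divide by -3. So div: -3*((-(x + 3))^2) = -75.
Step 3. [-3*((-(x + 3))^2) = -75] LHS = -3·(…); ÷-3 both sides. So div: (-(x + 3))^2 = 25.
Step 4. [(-(x + 3))^2 = 25] 25 ≥ 0, LHS is (·)² — take ±√. So sqrt: -(x + 3) = 5 or -5.
Step 5. [-(x + 3) = 5 or -5] flip signs both sides ⇒ neg: x + 3 = -5 or 5.
Step 6. [x + 3 = -5 or 5] 3 comes off first (subtract 3), so sub: x = -8 or 2.

Answer: x ∈ {-8, 2}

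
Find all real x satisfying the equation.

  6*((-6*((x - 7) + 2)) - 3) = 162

Step 1. [6*((-6*((x - 7) + 2)) - 3) = 162] divide by the outer 6, so div: (-6*((x - 7) + 2)) - 3 = 27.
Step 2. [(-6*((x - 7) + 2)) - 3 = 27] 3 comes off first (add 3). So sub: -6*((x - 7) + 2) = 30.
Step 3. [-6*((x - 7) + 2) = 30] LHS = -6·(…); ÷-6 both sides, so div: (x - 7) + 2 = -5.
Step 4. [(x - 7) + 2 = -5] peel the +2: subtract 2 from each side, so sub: x - 7 = -7.
Step 5. [x - 7 = -7] add 7: x sits inside (… - 7) ⇒ sub: x = 0.

Answer: x ∈ {0}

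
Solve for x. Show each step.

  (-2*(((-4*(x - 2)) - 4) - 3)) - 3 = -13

Step 1. [(-2*(((-4*(x - 2)) - 4) - 3)) - 3 = -13] -3 is outermost — add 3 both sides ⇒ sub: -2*(((-4*(x - 2)) - 4) - 3) = -10.
Step 2. [-2*(((-4*(x - 2)) - 4) - 3) = -10] LHS = -2·(…); ÷-2 both sides, so div: ((-4*(x - 2)) - 4) - 3 = 5.
Step 3. [((-4*(x - 2)) - 4) - 3 = 5] add 3: x sits inside (… - 3) ⇒ sub: (-4*(x - 2)) - 4 = 8.
Step 4. [(-4*(x - 2)) - 4 = 8] -4 is outermost — add 4 both sides. So sub: -4*(x - 2) = 12.
Step 5. [-4*(x - 2) = 12] -4 out front; divide by -4. So div: x - 2 = -3.
Step 6. [x - 2 = -3] the outer -2 inverts by adding 2 ⇒ sub: x = -1.

Answer: x ∈ {-1}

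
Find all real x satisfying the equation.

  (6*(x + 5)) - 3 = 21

Step 1. [(6*(x + 5)) - 3 = 21] peel the -3: add 3 from each side ⇒ sub: 6*(x + 5) = 24.
Step 2. [6*(x + 5) = 24] 6·(inner) — divide through by 6 ⇒ div: x + 5 = 4.
Step 3. [x + 5 = 4] the outer +5 inverts by subtracting 5, so sub: x = -1.

Answer: x ∈ {-1}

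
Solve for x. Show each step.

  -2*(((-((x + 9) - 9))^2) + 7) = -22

Step 1. [-2*(((-((x + 9) - 9))^2) + 7) = -22] leading coefficient -2: divide by -2 ⇒ div: ((-((x + 9) - 9))^2) + 7 = 11.
Step 2. [((-((x + 9) - 9))^2) + 7 = 11] subtract 7: x sits inside (… + 7) ⇒ sub: (-((x + 9) - 9))^2 = 4.
Step 3. [(-((x + 9) - 9))^2 = 4] LHS squared, RHS 4 ≥ 0: apply √ (±) ⇒ sqrt: -((x + 9) - 9) = 2 or -2.
Step 4. [-((x + 9) - 9) = 2 or -2] LHS negated; negate both sides ⇒ neg: (x + 9) - 9 = -2 or 2.
Step 5. [(x + 9) - 9 = -2 or 2] -9 is outermost — add 9 both sides. So sub: x + 9 = 7 or 11.
Step 6. [x + 9 = 7 or 11] subtract 9: x sits inside (… + 9) ⇒ sub: x = -2 or 2.

Answer: x ∈ {-2, 2}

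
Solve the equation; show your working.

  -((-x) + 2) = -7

Step 1. [-((-x) + 2) = -7] flip signs both sides. So neg: (-x) + 2 = 7.
Step 2. [(-x) + 2 = 7] the outer +2 inverts by subtracting 2 ⇒ sub: -x = 5.
Step 3. [-x = 5] LHS negated; negate both sides, so neg: x = -5.

Answer: x ∈ {-5}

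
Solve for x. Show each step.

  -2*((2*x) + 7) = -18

Step 1. [-2*((2*x) + 7) = -18] -2 out front; divide by -2 ⇒ div: (2*x) + 7 = 9.
Step 2. [(2*x) + 7 = 9] peel the +7: subtract 7 from each side ⇒ sub: 2*x = 2.
Step 3. [2*x = 2] 2·(inner) — divide through by 2 ⇒ div: x = 1.

Answer: x ∈ {1}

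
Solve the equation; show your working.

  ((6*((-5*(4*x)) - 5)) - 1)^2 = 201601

Step 1. [((6*((-5*(4*x)) - 5)) - 1)^2 = 201601] LHS squared, RHS 201601 ≥ 0: apply √ (±), so sqrt: (6*((-5*(4*x)) - 5)) - 1 = 449 or -449.
Step 2. [(6*((-5*(4*x)) - 5)) - 1 = 449 or -449] peel the -1: add 1 from each side, so sub: 6*((-5*(4*x)) - 5) = 450 or -448.
Step 3. [6*((-5*(4*x)) - 5) = 450 or -448] 6·(inner) — divide through by 6. So div: (-5*(4*x)) - 5 = 75 or -224/3.
Step 4. [(-5*(4*x)) - 5 = 75 or -224/3] -5 is outermost — add 5 both sides. So sub: -5*(4*x) = 80 or -209/3.
Step 5. [-5*(4*x) = 80 or -209/3] -5 out front; divide by -5, so div: 4*x = -16 or 209/15.
Step 6. [4*x = -16 or 209/15] leading coefficient 4: divide by 4, so div: x = -4 or 209/60.

Answer: x ∈ {-4, 209/60}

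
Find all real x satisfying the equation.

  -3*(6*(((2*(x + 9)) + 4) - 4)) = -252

Step 1. [-3*(6*(((2*(x + 9)) + 4) - 4)) = -252] leading coefficient -3: divide by -3 ⇒ div: 6*(((2*(x + 9)) + 4) - 4) = 84.
Step 2. [6*(((2*(x + 9)) + 4) - 4) = 84] leading coefficient 6: divide by 6, so div: ((2*(x + 9)) + 4) - 4 = 14.
Step 3. [((2*(x + 9)) + 4) - 4 = 14] add 4: x sits inside (… - 4) ⇒ sub: (2*(x + 9)) + 4 = 18.
Step 4. [(2*(x + 9)) + 4 = 18] 2 | LHS and 2 | 18: pull 2 out. So factor: (x + 9) + 2 = 9.
Step 5. [(x + 9) + 2 = 9] peel the +2: subtract 2 from each side. So sub: x + 9 = 7.
Step 6. [x + 9 = 7] +9 is outermost — subtract 9 both sides. So sub: x = -2.

Answer: x ∈ {-2}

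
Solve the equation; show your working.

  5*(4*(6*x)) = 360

Step 1. [5*(4*(6*x)) = 360] 5·(inner) — divide through by 5, so div: 4*(6*x) = 72.
Step 2. [4*(6*x) = 72] divide by the outer 4. So div: 6*x = 18.
Step 3. [6*x = 18] 6 out front; divide by 6 ⇒ div: x = 3.

Answer: x ∈ {3}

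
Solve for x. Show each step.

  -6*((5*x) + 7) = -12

Step 1. [-6*((5*x) + 7) = -12] -6·(inner) — divide through by -6, so div: (5*x) + 7 = 2.
Step 2. [(5*x) + 7 = 2] +7 is outermost — subtract 7 both sides, so sub: 5*x = -5.
Step 3. [5*x = -5] 5 out front; divide by 5 ⇒ div: x = -1.

Answer: x ∈ {-1}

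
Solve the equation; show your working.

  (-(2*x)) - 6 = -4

Step 1. [(-(2*x)) - 6 = -4] the outer -6 inverts by adding 6. So sub: -(2*x) = 2.
Step 2. [-(2*x) = 2] leading − — multiply by −1 ⇒ neg: 2*x = -2.
Step 3. [2*x = -2] LHS = 2·(…); ÷2 both sides, so div: x = -1.

Answer: x ∈ {-1}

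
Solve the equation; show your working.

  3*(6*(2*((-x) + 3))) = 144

Step 1. [3*(6*(2*((-x) + 3))) = 144] 3·(inner) — divide through by 3 ⇒ div: 6*(2*((-x) + 3)) = 48.
Step 2. [6*(2*((-x) + 3)) = 48] leading coefficient 6: divide by 6 ⇒ div: 2*((-x) + 3) = 8.
Step 3. [2*((-x) + 3) = 8] 2 out front; divide by 2 ⇒ div: (-x) + 3 = 4.
Step 4. [(-x) + 3 = 4] subtract 3: x sits inside (… + 3) ⇒ sub: -x = 1.
Step 5. [-x = 1] flip signs both sides. So neg: x = -1.

Answer: x ∈ {-1}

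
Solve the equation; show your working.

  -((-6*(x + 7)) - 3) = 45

Step 1. [-((-6*(x + 7)) - 3) = 45] LHS negated; negate both sides, so neg: (-6*(x + 7)) - 3 = -45.
Step 2. [(-6*(x + 7)) - 3 = -45] add 3: x sits inside (… - 3) ⇒ sub: -6*(x + 7) = -42.
Step 3. [-6*(x + 7) = -42] leading coefficient -6: divide by -6, so div: x + 7 = 7.
Step 4. [x + 7 = 7] the outer +7 inverts by subtracting 7 ⇒ sub: x = 0.

Answer: x ∈ {0}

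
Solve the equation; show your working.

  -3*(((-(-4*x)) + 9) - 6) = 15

Step 1. [-3*(((-(-4*x)) + 9) - 6) = 15] -3 out front; divide by -3 ⇒ div: ((-(-4*x)) + 9) - 6 = -5.
Step 2. [((-(-4*x)) + 9) - 6 = -5] add 6: x sits inside (… - 6) ⇒ sub: (-(-4*x)) + 9 = 1.
Step 3. [(-(-4*x)) + 9 = 1] the outer +9 inverts by subtracting 9. So sub: -(-4*x) = -8.
Step 4. [-(-4*x) = -8] leading − — multiply by −1, so neg: -4*x = 8.
Step 5. [-4*x = 8] -4 out front; divide by -4 ⇒ div: x = -2.

Answer: x ∈ {-2}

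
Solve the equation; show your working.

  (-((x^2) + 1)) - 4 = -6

Step 1. [(-((x^2) + 1)) - 4 = -6] the outer -4 inverts by adding 4 ⇒ sub: -((x^2) + 1) = -2.
Step 2. [-((x^2) + 1) = -2] flip signs both sides. So neg: (x^2) + 1 = 2.
Step 3. [(x^2) + 1 = 2] +1 is outermost — subtract 1 both sides, so sub: x^2 = 1.
Step 4. [x^2 = 1] √ both sides: 1 ≥ 0 gives two branches ⇒ sqrt: x = 1 or -1.

Answer: x ∈ {-1, 1}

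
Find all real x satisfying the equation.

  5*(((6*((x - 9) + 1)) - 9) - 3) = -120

Step 1. [5*(((6*((x - 9) + 1)) - 9) - 3) = -120] leading coefficient 5: divide by 5, so div: ((6*((x - 9) + 1)) - 9) - 3 = -24.
Step 2. [((6*((x - 9) + 1)) - 9) - 3 = -24] -3 is outermost — add 3 both sides ⇒ sub: (6*((x - 9) + 1)) - 9 = -21.
Step 3. [(6*((x - 9) + 1)) - 9 = -21] 9 comes off first (add 9) ⇒ sub: 6*((x - 9) + 1) = -12.
Step 4. [6*((x - 9) + 1) = -12] 6 out front; divide by 6. So div: (x - 9) + 1 = -2.
Step 5. [(x - 9) + 1 = -2] subtract 1: x sits inside (… + 1). So sub: x - 9 = -3.
Step 6. [x - 9 = -3] -9 is outermost — add 9 both sides, so sub: x = 6.

Answer: x ∈ {6}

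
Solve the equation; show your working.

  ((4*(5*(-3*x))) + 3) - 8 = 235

Step 1. [((4*(5*(-3*x))) + 3) - 8 = 235] peel the -8: add 8 from each side. So sub: (4*(5*(-3*x))) + 3 = 243.
Step 2. [(4*(5*(-3*x))) + 3 = 243] peel the +3: subtract 3 from each side. So sub: 4*(5*(-3*x)) = 240.
Step 3. [4*(5*(-3*x)) = 240] LHS = 4·(…); ÷4 both sides, so div: 5*(-3*x) = 60.
Step 4. [5*(-3*x) = 60] leading coefficient 5: divide by 5, so div: -3*x = 12.
Step 5. [-3*x = 12] divide by the outer -3. So div: x = -4.

Answer: x ∈ {-4}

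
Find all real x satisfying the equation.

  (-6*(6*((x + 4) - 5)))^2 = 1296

Step 1. [(-6*(6*((x + 4) - 5)))^2 = 1296] LHS squared, RHS 1296 ≥ 0: apply √ (±), so sqrt: -6*(6*((x + 4) - 5)) = 36 or -36.
Step 2. [-6*(6*((x + 4) - 5)) = 36 or -36] LHS = -6·(…); ÷-6 both sides ⇒ div: 6*((x + 4) - 5) = -6 or 6.
Step 3. [6*((x + 4) - 5) = -6 or 6] LHS = 6·(…); ÷6 both sides, so div: (x + 4) - 5 = -1 or 1.
Step 4. [(x + 4) - 5 = -1 or 1] add 5: x sits inside (… - 5) ⇒ sub: x + 4 = 4 or 6.
Step 5. [x + 4 = 4 or 6] +4 is outermost — subtract 4 both sides, so sub: x = 0 or 2.

Answer: x ∈ {0, 2}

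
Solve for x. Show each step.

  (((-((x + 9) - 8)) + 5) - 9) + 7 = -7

Step 1. [(((-((x + 9) - 8)) + 5) - 9) + 7 = -7] the outer +7 inverts by subtracting 7. So sub: ((-((x + 9) - 8)) + 5) - 9 = -14.
Step 2. [((-((x + 9) - 8)) + 5) - 9 = -14] add 9: x sits inside (… - 9) ⇒ sub: (-((x + 9) - 8)) + 5 = -5.
Step 3. [(-((x + 9) - 8)) + 5 = -5] +5 is outermost — subtract 5 both sides, so sub: -((x + 9) - 8) = -10.
Step 4. [-((x + 9) - 8) = -10] flip signs both sides, so neg: (x + 9) - 8 = 10.
Step 5. [(x + 9) - 8 = 10] 8 comes off first (add 8). So sub: x + 9 = 18.
Step 6. [x + 9 = 18] 9 comes off first (subtract 9) ⇒ sub: x = 9.

Answer: x ∈ {9}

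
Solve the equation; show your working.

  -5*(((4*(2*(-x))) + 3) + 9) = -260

Step 1. [-5*(((4*(2*(-x))) + 3) + 9) = -260] -5·(inner) — divide through by -5, so div: ((4*(2*(-x))) + 3) + 9 = 52.
Step 2. [((4*(2*(-x))) + 3) + 9 = 52] the outer +9 inverts by subtracting 9. So sub: (4*(2*(-x))) + 3 = 43.
Step 3. [(4*(2*(-x))) + 3 = 43] subtract 3: x sits inside (… + 3). So sub: 4*(2*(-x)) = 40.
Step 4. [4*(2*(-x)) = 40] LHS = 4·(…); ÷4 both sides ⇒ div: 2*(-x) = 10.
Step 5. [2*(-x) = 10] LHS = 2·(…); ÷2 both sides, so div: -x = 5.
Step 6. [-x = 5] LHS negated; negate both sides. So neg: x = -5.

Answer: x ∈ {-5}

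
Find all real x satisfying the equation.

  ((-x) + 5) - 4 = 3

Step 1. [((-x) + 5) - 4 = 3] -4 is outermost — add 4 both sides. So sub: (-x) + 5 = 7.
Step 2. [(-x) + 5 = 7] peel the +5: subtract 5 from each side. So sub: -x = 2.
Step 3. [-x = 2] LHS negated; negate both sides. So neg: x = -2.

Answer: x ∈ {-2}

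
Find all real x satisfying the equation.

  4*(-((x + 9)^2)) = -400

Step 1. [4*(-((x + 9)^2)) = -400] 4·(inner) — divide through by 4. So div: -((x + 9)^2) = -100.
Step 2. [-((x + 9)^2) = -100] leading − — multiply by −1 ⇒ neg: (x + 9)^2 = 100.
Step 3. [(x + 9)^2 = 100] LHS squared, RHS 100 ≥ 0: apply √ (±), so sqrt: x + 9 = 10 or -10.
Step 4. [x + 9 = 10 or -10] +9 is outermost — subtract 9 both sides, so sub: x = 1 or -19.

Answer: x ∈ {-19, 1}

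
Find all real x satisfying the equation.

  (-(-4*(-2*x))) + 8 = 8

Step 1. [(-(-4*(-2*x))) + 8 = 8] 8 comes off first (subtract 8), so sub: -(-4*(-2*x)) = 0.
Step 2. [-(-4*(-2*x)) = 0] flip signs both sides ⇒ neg: -4*(-2*x) = 0.
Step 3. [-4*(-2*x) = 0] -4·(inner) — divide through by -4, so div: -2*x = 0.
Step 4. [-2*x = 0] -2 out front; divide by -2. So div: x = 0.

Answer: x ∈ {0}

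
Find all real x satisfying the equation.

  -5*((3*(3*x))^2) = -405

Step 1. [-5*((3*(3*x))^2) = -405] LHS = -5·(…); ÷-5 both sides. So div: (3*(3*x))^2 = 81.
Step 2. [(3*(3*x))^2 = 81] √ both sides: 81 ≥ 0 gives two branches, so sqrt: 3*(3*x) = 9 or -9.
Step 3. [3*(3*x) = 9 or -9] 3·(inner) — divide through by 3 ⇒ div: 3*x = 3 or -3.
Step 4. [3*x = 3 or -3] 3 out front; divide by 3 ⇒ div: x = 1 or -1.

Answer: x ∈ {-1, 1}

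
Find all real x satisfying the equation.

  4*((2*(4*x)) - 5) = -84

Step 1. [4*((2*(4*x)) - 5) = -84] LHS = 4·(…); ÷4 both sides. So div: (2*(4*x)) - 5 = -21.
Step 2. [(2*(4*x)) - 5 = -21] peel the -5: add 5 from each side ⇒ sub: 2*(4*x) = -16.
Step 3. [2*(4*x) = -16] 2·(inner) — divide through by 2. So div: 4*x = -8.
Step 4. [4*x = -8] 4 out front; divide by 4, so div: x = -2.

Answer: x ∈ {-2}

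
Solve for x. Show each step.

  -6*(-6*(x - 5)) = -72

Step 1. [-6*(-6*(x - 5)) = -72] -6·(inner) — divide through by -6. So div: -6*(x - 5) = 12.
Step 2. [-6*(x - 5) = 12] divide by the outer -6. So div: x - 5 = -2.
Step 3. [x - 5 = -2] 5 comes off first (add 5) ⇒ sub: x = 3.

Answer: x ∈ {3}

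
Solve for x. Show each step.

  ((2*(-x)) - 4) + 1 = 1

Step 1. [((2*(-x)) - 4) + 1 = 1] the outer +1 inverts by subtracting 1 ⇒ sub: (2*(-x)) - 4 = 0.
Step 2. [(2*(-x)) - 4 = 0] the outer -4 inverts by adding 4. So sub: 2*(-x) = 4.
Step 3. [2*(-x) = 4] 2·(inner) — divide through by 2. So div: -x = 2.
Step 4. [-x = 2] LHS negated; negate both sides, so neg: x = -2.

Answer: x ∈ {-2}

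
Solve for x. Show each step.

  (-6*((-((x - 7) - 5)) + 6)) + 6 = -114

Step 1. [(-6*((-((x - 7) - 5)) + 6)) + 6 = -114] common factor -6 (LHS and -114) — divide through ⇒ factor: ((-((x - 7) - 5)) + 6) - 1 = 19.
Step 2. [((-((x - 7) - 5)) + 6) - 1 = 19] the outer -1 inverts by adding 1 ⇒ sub: (-((x - 7) - 5)) + 6 = 20.
Step 3. [(-((x - 7) - 5)) + 6 = 20] subtract 6: x sits inside (… + 6). So sub: -((x - 7) - 5) = 14.
Step 4. [-((x - 7) - 5) = 14] leading − — multiply by −1, so neg: (x - 7) - 5 = -14.
Step 5. [(x - 7) - 5 = -14] add 5: x sits inside (… - 5) ⇒ sub: x - 7 = -9.
Step 6. [x - 7 = -9] -7 is outermost — add 7 both sides, so sub: x = -2.

Answer: x ∈ {-2}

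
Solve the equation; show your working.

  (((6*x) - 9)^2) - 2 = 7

Step 1. [(((6*x) - 9)^2) - 2 = 7] 2 comes off first (add 2). So sub: ((6*x) - 9)^2 = 9.
Step 2. [((6*x) - 9)^2 = 9] LHS squared, RHS 9 ≥ 0: apply √ (±). So sqrt: (6*x) - 9 = 3 or -3.
Step 3. [(6*x) - 9 = 3 or -3] 9 comes off first (add 9), so sub: 6*x = 12 or 6.
Step 4. [6*x = 12 or 6] leading coefficient 6: divide by 6. So div: x = 2 or 1.

Answer: x ∈ {1, 2}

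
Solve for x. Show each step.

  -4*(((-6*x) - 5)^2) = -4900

Step 1. [-4*(((-6*x) - 5)^2) = -4900] -4 out front; divide by -4 ⇒ div: ((-6*x) - 5)^2 = 1225.
Step 2. [((-6*x) - 5)^2 = 1225] 1225 ≥ 0, LHS is (·)² — take ±√ ⇒ sqrt: (-6*x) - 5 = 35 or -35.
Step 3. [(-6*x) - 5 = 35 or -35] -5 is outermost — add 5 both sides. So sub: -6*x = 40 or -30.
Step 4. [-6*x = 40 or -30] leading coefficient -6: divide by -6 ⇒ div: x = -20/3 or 5.

Answer: x ∈ {-20/3, 5}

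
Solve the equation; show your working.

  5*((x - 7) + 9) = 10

Step 1. [5*((x - 7) + 9) = 10] leading coefficient 5: divide by 5 ⇒ div: (x - 7) + 9 = 2.
Step 2. [(x - 7) + 9 = 2] peel the +9: subtract 9 from each side, so sub: x - 7 = -7.
Step 3. [x - 7 = -7] add 7: x sits inside (… - 7). So sub: x = 0.

Answer: x ∈ {0}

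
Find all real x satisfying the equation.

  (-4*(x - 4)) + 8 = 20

Step 1. [(-4*(x - 4)) + 8 = 20] the outer +8 inverts by subtracting 8 ⇒ sub: -4*(x - 4) = 12.
Step 2. [-4*(x - 4) = 12] divide by the outer -4 ⇒ div: x - 4 = -3.
Step 3. [x - 4 = -3] add 4: x sits inside (… - 4). So sub: x = 1.

Answer: x ∈ {1}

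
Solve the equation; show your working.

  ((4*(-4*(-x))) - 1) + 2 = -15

Step 1. [((4*(-4*(-x))) - 1) + 2 = -15] +2 is outermost — subtract 2 both sides. So sub: (4*(-4*(-x))) - 1 = -17.
Step 2. [(4*(-4*(-x))) - 1 = -17] the outer -1 inverts by adding 1. So sub: 4*(-4*(-x)) = -16.
Step 3. [4*(-4*(-x)) = -16] 4 out front; divide by 4, so div: -4*(-x) = -4.
Step 4. [-4*(-x) = -4] divide by the outer -4 ⇒ div: -x = 1.
Step 5. [-x = 1] flip signs both sides. So neg: x = -1.

Answer: x ∈ {-1}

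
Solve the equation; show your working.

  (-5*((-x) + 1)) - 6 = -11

Step 1. [(-5*((-x) + 1)) - 6 = -11] peel the -6: add 6 from each side, so sub: -5*((-x) + 1) = -5.
Step 2. [-5*((-x) + 1) = -5] leading coefficient -5: divide by -5 ⇒ div: (-x) + 1 = 1.
Step 3. [(-x) + 1 = 1] peel the +1: subtract 1 from each side, so sub: -x = 0.
Step 4. [-x = 0] leading − — multiply by −1, so neg: x = 0.

Answer: x ∈ {0}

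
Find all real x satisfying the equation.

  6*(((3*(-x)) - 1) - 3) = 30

Step 1. [6*(((3*(-x)) - 1) - 3) = 30] 6 out front; divide by 6, so div: ((3*(-x)) - 1) - 3 = 5.
Step 2. [((3*(-x)) - 1) - 3 = 5] 3 comes off first (add 3). So sub: (3*(-x)) - 1 = 8.
Step 3. [(3*(-x)) - 1 = 8] add 1: x sits inside (… - 1) ⇒ sub: 3*(-x) = 9.
Step 4. [3*(-x) = 9] LHS = 3·(…); ÷3 both sides, so div: -x = 3.
Step 5. [-x = 3] flip signs both sides. So neg: x = -3.

Answer: x ∈ {-3}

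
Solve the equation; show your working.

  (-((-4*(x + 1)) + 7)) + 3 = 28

Step 1. [(-((-4*(x + 1)) + 7)) + 3 = 28] +3 is outermost — subtract 3 both sides. So sub: -((-4*(x + 1)) + 7) = 25.
Step 2. [-((-4*(x + 1)) + 7) = 25] flip signs both sides, so neg: (-4*(x + 1)) + 7 = -25.
Step 3. [(-4*(x + 1)) + 7 = -25] 7 comes off first (subtract 7), so sub: -4*(x + 1) = -32.
Step 4. [-4*(x + 1) = -32] LHS = -4·(…); ÷-4 both sides, so div: x + 1 = 8.
Step 5. [x + 1 = 8] 1 comes off first (subtract 1). So sub: x = 7.

Answer: x ∈ {7}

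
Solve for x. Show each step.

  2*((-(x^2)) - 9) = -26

Step 1. [2*((-(x^2)) - 9) = -26] LHS = 2·(…); ÷2 both sides, so div: (-(x^2)) - 9 = -13.
Step 2. [(-(x^2)) - 9 = -13] add 9: x sits inside (… - 9) ⇒ sub: -(x^2) = -4.
Step 3. [-(x^2) = -4] LHS negated; negate both sides. So neg: x^2 = 4.
Step 4. [x^2 = 4] √ both sides: 4 ≥ 0 gives two branches ⇒ sqrt: x = 2 or -2.

Answer: x ∈ {-2, 2}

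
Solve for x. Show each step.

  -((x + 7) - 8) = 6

Step 1. [-((x + 7) - 8) = 6] flip signs both sides. So neg: (x + 7) - 8 = -6.
Step 2. [(x + 7) - 8 = -6] -8 is outermost — add 8 both sides ⇒ sub: x + 7 = 2.
Step 3. [x + 7 = 2] 7 comes off first (subtract 7). So sub: x = -5.

Answer: x ∈ {-5}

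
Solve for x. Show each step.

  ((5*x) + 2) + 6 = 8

Step 1. [((5*x) + 2) + 6 = 8] +6 is outermost — subtract 6 both sides. So sub: (5*x) + 2 = 2.
Step 2. [(5*x) + 2 = 2] peel the +2: subtract 2 from each side ⇒ sub: 5*x = 0.
Step 3. [5*x = 0] 5·(inner) — divide through by 5, so div: x = 0.

Answer: x ∈ {0}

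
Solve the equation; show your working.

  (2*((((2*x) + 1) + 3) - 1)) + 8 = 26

Step 1. [(2*((((2*x) + 1) + 3) - 1)) + 8 = 26] 2 divides every term; factor it out ⇒ factor: ((((2*x) + 1) + 3) - 1) + 4 = 13.
Step 2. [((((2*x) + 1) + 3) - 1) + 4 = 13] peel the +4: subtract 4 from each side. So sub: (((2*x) + 1) + 3) - 1 = 9.
Step 3. [(((2*x) + 1) + 3) - 1 = 9] add 1: x sits inside (… - 1) ⇒ sub: ((2*x) + 1) + 3 = 10.
Step 4. [((2*x) + 1) + 3 = 10] subtract 3: x sits inside (… + 3) ⇒ sub: (2*x) + 1 = 7.
Step 5. [(2*x) + 1 = 7] +1 is outermost — subtract 1 both sides, so sub: 2*x = 6.
Step 6. [2*x = 6] 2 out front; divide by 2 ⇒ div: x = 3.

Answer: x ∈ {3}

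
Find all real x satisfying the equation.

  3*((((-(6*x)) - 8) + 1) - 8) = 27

Step 1. [3*((((-(6*x)) - 8) + 1) - 8) = 27] LHS = 3·(…); ÷3 both sides. So div: (((-(6*x)) - 8) + 1) - 8 = 9.
Step 2. [(((-(6*x)) - 8) + 1) - 8 = 9] -8 is outermost — add 8 both sides ⇒ sub: ((-(6*x)) - 8) + 1 = 17.
Step 3. [((-(6*x)) - 8) + 1 = 17] 1 comes off first (subtract 1), so sub: (-(6*x)) - 8 = 16.
Step 4. [(-(6*x)) - 8 = 16] 8 comes off first (add 8). So sub: -(6*x) = 24.
Step 5. [-(6*x) = 24] flip signs both sides ⇒ neg: 6*x = -24.
Step 6. [6*x = -24] divide by the outer 6. So div: x = -4.

Answer: x ∈ {-4}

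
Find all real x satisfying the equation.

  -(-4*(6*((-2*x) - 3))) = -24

Step 1. [-(-4*(6*((-2*x) - 3))) = -24] leading − — multiply by −1 ⇒ neg: -4*(6*((-2*x) - 3)) = 24.
Step 2. [-4*(6*((-2*x) - 3)) = 24] -4·(inner) — divide through by -4, so div: 6*((-2*x) - 3) = -6.
Step 3. [6*((-2*x) - 3) = -6] divide by the outer 6, so div: (-2*x) - 3 = -1.
Step 4. [(-2*x) - 3 = -1] the outer -3 inverts by adding 3, so sub: -2*x = 2.
Step 5. [-2*x = 2] -2·(inner) — divide through by -2, so div: x = -1.

Answer: x ∈ {-1}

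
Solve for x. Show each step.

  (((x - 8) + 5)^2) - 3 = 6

Step 1. [(((x - 8) + 5)^2) - 3 = 6] 3 comes off first (add 3) ⇒ sub: ((x - 8) + 5)^2 = 9.
Step 2. [((x - 8) + 5)^2 = 9] √ both sides: 9 ≥ 0 gives two branches ⇒ sqrt: (x - 8) + 5 = 3 or -3.
Step 3. [(x - 8) + 5 = 3 or -3] subtract 5: x sits inside (… + 5). So sub: x - 8 = -2 or -8.
Step 4. [x - 8 = -2 or -8] add 8: x sits inside (… - 8), so sub: x = 6 or 0.

Answer: x ∈ {0, 6}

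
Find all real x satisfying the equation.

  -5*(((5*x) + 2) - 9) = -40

Step 1. [-5*(((5*x) + 2) - 9) = -40] -5·(inner) — divide through by -5, so div: ((5*x) + 2) - 9 = 8.
Step 2. [((5*x) + 2) - 9 = 8] add 9: x sits inside (… - 9). So sub: (5*x) + 2 = 17.
Step 3. [(5*x) + 2 = 17] 2 comes off first (subtract 2). So sub: 5*x = 15.
Step 4. [5*x = 15] 5 out front; divide by 5 ⇒ div: x = 3.

Answer: x ∈ {3}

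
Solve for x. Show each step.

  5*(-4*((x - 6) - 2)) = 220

Step 1. [5*(-4*((x - 6) - 2)) = 220] LHS = 5·(…); ÷5 both sides ⇒ div: -4*((x - 6) - 2) = 44.
Step 2. [-4*((x - 6) - 2) = 44] -4 out front; divide by -4 ⇒ div: (x - 6) - 2 = -11.
Step 3. [(x - 6) - 2 = -11] add 2: x sits inside (… - 2). So sub: x - 6 = -9.
Step 4. [x - 6 = -9] the outer -6 inverts by adding 6, so sub: x = -3.

Answer: x ∈ {-3}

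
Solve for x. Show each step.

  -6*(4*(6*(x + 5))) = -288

Step 1. [-6*(4*(6*(x + 5))) = -288] -6 out front; divide by -6. So div: 4*(6*(x + 5)) = 48.
Step 2. [4*(6*(x + 5)) = 48] 4·(inner) — divide through by 4 ⇒ div: 6*(x + 5) = 12.
Step 3. [6*(x + 5) = 12] 6 out front; divide by 6, so div: x + 5 = 2.
Step 4. [x + 5 = 2] subtract 5: x sits inside (… + 5) ⇒ sub: x = -3.

Answer: x ∈ {-3}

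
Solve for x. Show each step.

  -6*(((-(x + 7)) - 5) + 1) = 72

Step 1. [-6*(((-(x + 7)) - 5) + 1) = 72] -6 out front; divide by -6. So div: ((-(x + 7)) - 5) + 1 = -12.
Step 2. [((-(x + 7)) - 5) + 1 = -12] 1 comes off first (subtract 1) ⇒ sub: (-(x + 7)) - 5 = -13.
Step 3. [(-(x + 7)) - 5 = -13] peel the -5: add 5 from each side. So sub: -(x + 7) = -8.
Step 4. [-(x + 7) = -8] LHS negated; negate both sides, so neg: x + 7 = 8.
Step 5. [x + 7 = 8] +7 is outermost — subtract 7 both sides. So sub: x = 1.

Answer: x ∈ {1}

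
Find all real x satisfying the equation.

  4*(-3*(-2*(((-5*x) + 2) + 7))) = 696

Step 1. [4*(-3*(-2*(((-5*x) + 2) + 7))) = 696] 4·(inner) — divide through by 4, so div: -3*(-2*(((-5*x) + 2) + 7)) = 174.
Step 2. [-3*(-2*(((-5*x) + 2) + 7)) = 174] divide by the outer -3 ⇒ div: -2*(((-5*x) + 2) + 7) = -58.
Step 3. [-2*(((-5*x) + 2) + 7) = -58] divide by the outer -2, so div: ((-5*x) + 2) + 7 = 29.
Step 4. [((-5*x) + 2) + 7 = 29] peel the +7: subtract 7 from each side. So sub: (-5*x) + 2 = 22.
Step 5. [(-5*x) + 2 = 22] the outer +2 inverts by subtracting 2. So sub: -5*x = 20.
Step 6. [-5*x = 20] divide by the outer -5. So div: x = -4.

Answer: x ∈ {-4}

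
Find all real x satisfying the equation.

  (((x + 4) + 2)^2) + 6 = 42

Step 1. [(((x + 4) + 2)^2) + 6 = 42] +6 is outermost — subtract 6 both sides ⇒ sub: ((x + 4) + 2)^2 = 36.
Step 2. [((x + 4) + 2)^2 = 36] √ both sides: 36 ≥ 0 gives two branches. So sqrt: (x + 4) + 2 = 6 or -6.
Step 3. [(x + 4) + 2 = 6 or -6] peel the +2: subtract 2 from each side ⇒ sub: x + 4 = 4 or -8.
Step 4. [x + 4 = 4 or -8] peel the +4: subtract 4 from each side. So sub: x = 0 or -12.

Answer: x ∈ {-12, 0}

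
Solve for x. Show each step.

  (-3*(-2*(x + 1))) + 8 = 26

Step 1. [(-3*(-2*(x + 1))) + 8 = 26] subtract 8: x sits inside (… + 8), so sub: -3*(-2*(x + 1)) = 18.
Step 2. [-3*(-2*(x + 1)) = 18] leading coefficient -3: divide by -3 ⇒ div: -2*(x + 1) = -6.
Step 3. [-2*(x + 1) = -6] divide by the outer -2 ⇒ div: x + 1 = 3.
Step 4. [x + 1 = 3] peel the +1: subtract 1 from each side ⇒ sub: x = 2.

Answer: x ∈ {2}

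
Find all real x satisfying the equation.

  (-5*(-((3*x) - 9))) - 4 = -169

Step 1. [(-5*(-((3*x) - 9))) - 4 = -169] the outer -4 inverts by adding 4 ⇒ sub: -5*(-((3*x) - 9)) = -165.
Step 2. [-5*(-((3*x) - 9)) = -165] divide by the outer -5, so div: -((3*x) - 9) = 33.
Step 3. [-((3*x) - 9) = 33] flip signs both sides, so neg: (3*x) - 9 = -33.
Step 4. [(3*x) - 9 = -33] -9 is outermost — add 9 both sides, so sub: 3*x = -24.
Step 5. [3*x = -24] divide by the outer 3. So div: x = -8.

Answer: x ∈ {-8}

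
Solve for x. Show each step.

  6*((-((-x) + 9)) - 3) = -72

Step 1. [6*((-((-x) + 9)) - 3) = -72] 6 out front; divide by 6, so div: (-((-x) + 9)) - 3 = -12.
Step 2. [(-((-x) + 9)) - 3 = -12] -3 is outermost — add 3 both sides. So sub: -((-x) + 9) = -9.
Step 3. [-((-x) + 9) = -9] LHS negated; negate both sides. So neg: (-x) + 9 = 9.
Step 4. [(-x) + 9 = 9] the outer +9 inverts by subtracting 9, so sub: -x = 0.
Step 5. [-x = 0] leading − — multiply by −1. So neg: x = 0.

Answer: x ∈ {0}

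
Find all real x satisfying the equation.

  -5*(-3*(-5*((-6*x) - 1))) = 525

Step 1. [-5*(-3*(-5*((-6*x) - 1))) = 525] -5·(inner) — divide through by -5. So div: -3*(-5*((-6*x) - 1)) = -105.
Step 2. [-3*(-5*((-6*x) - 1)) = -105] -3·(inner) — divide through by -3, so div: -5*((-6*x) - 1) = 35.
Step 3. [-5*((-6*x) - 1) = 35] divide by the outer -5 ⇒ div: (-6*x) - 1 = -7.
Step 4. [(-6*x) - 1 = -7] -1 is outermost — add 1 both sides, so sub: -6*x = -6.
Step 5. [-6*x = -6] leading coefficient -6: divide by -6. So div: x = 1.

Answer: x ∈ {1}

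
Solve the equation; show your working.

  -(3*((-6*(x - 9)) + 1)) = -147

Step 1. [-(3*((-6*(x - 9)) + 1)) = -147] leading − — multiply by −1, so neg: 3*((-6*(x - 9)) + 1) = 147.
Step 2. [3*((-6*(x - 9)) + 1) = 147] leading coefficient 3: divide by 3. So div: (-6*(x - 9)) + 1 = 49.
Step 3. [(-6*(x - 9)) + 1 = 49] peel the +1: subtract 1 from each side. So sub: -6*(x - 9) = 48.
Step 4. [-6*(x - 9) = 48] divide by the outer -6, so div: x - 9 = -8.
Step 5. [x - 9 = -8] the outer -9 inverts by adding 9, so sub: x = 1.

Answer: x ∈ {1}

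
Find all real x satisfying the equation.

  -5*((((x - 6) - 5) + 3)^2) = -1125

Step 1. [-5*((((x - 6) - 5) + 3)^2) = -1125] leading coefficient -5: divide by -5, so div: (((x - 6) - 5) + 3)^2 = 225.
Step 2. [(((x - 6) - 5) + 3)^2 = 225] 225 ≥ 0, LHS is (·)² — take ±√, so sqrt: ((x - 6) - 5) + 3 = 15 or -15.
Step 3. [((x - 6) - 5) + 3 = 15 or -15] subtract 3: x sits inside (… + 3) ⇒ sub: (x - 6) - 5 = 12 or -18.
Step 4. [(x - 6) - 5 = 12 or -18] -5 is outermost — add 5 both sides. So sub: x - 6 = 17 or -13.
Step 5. [x - 6 = 17 or -13] add 6: x sits inside (… - 6). So sub: x = 23 or -7.

Answer: x ∈ {-7, 23}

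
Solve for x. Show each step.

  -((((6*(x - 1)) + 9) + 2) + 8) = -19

Step 1. [-((((6*(x - 1)) + 9) + 2) + 8) = -19] LHS negated; negate both sides ⇒ neg: (((6*(x - 1)) + 9) + 2) + 8 = 19.
Step 2. [(((6*(x - 1)) + 9) + 2) + 8 = 19] the outer +8 inverts by subtracting 8, so sub: ((6*(x - 1)) + 9) + 2 = 11.
Step 3. [((6*(x - 1)) + 9) + 2 = 11] +2 is outermost — subtract 2 both sides, so sub: (6*(x - 1)) + 9 = 9.
Step 4. [(6*(x - 1)) + 9 = 9] +9 is outermost — subtract 9 both sides. So sub: 6*(x - 1) = 0.
Step 5. [6*(x - 1) = 0] 6·(inner) — divide through by 6. So div: x - 1 = 0.
Step 6. [x - 1 = 0] the outer -1 inverts by adding 1 ⇒ sub: x = 1.

Answer: x ∈ {1}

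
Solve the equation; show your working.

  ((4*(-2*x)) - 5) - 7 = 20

Step 1. [((4*(-2*x)) - 5) - 7 = 20] add 7: x sits inside (… - 7), so sub: (4*(-2*x)) - 5 = 27.
Step 2. [(4*(-2*x)) - 5 = 27] add 5: x sits inside (… - 5) ⇒ sub: 4*(-2*x) = 32.
Step 3. [4*(-2*x) = 32] leading coefficient 4: divide by 4 ⇒ div: -2*x = 8.
Step 4. [-2*x = 8] -2 out front; divide by -2 ⇒ div: x = -4.

Answer: x ∈ {-4}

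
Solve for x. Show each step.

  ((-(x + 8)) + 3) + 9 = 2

Step 1. [((-(x + 8)) + 3) + 9 = 2] 9 comes off first (subtract 9), so sub: (-(x + 8)) + 3 = -7.
Step 2. [(-(x + 8)) + 3 = -7] peel the +3: subtract 3 from each side, so sub: -(x + 8) = -10.
Step 3. [-(x + 8) = -10] LHS negated; negate both sides. So neg: x + 8 = 10.
Step 4. [x + 8 = 10] subtract 8: x sits inside (… + 8). So sub: x = 2.

Answer: x ∈ {2}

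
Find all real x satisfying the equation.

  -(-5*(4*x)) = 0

Step 1. [-(-5*(4*x)) = 0] leading − — multiply by −1 ⇒ neg: -5*(4*x) = 0.
Step 2. [-5*(4*x) = 0] LHS = -5·(…); ÷-5 both sides ⇒ div: 4*x = 0.
Step 3. [4*x = 0] 4 out front; divide by 4, so div: x = 0.

Answer: x ∈ {0}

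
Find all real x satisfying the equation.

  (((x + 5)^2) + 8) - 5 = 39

Step 1. [(((x + 5)^2) + 8) - 5 = 39] the outer -5 inverts by adding 5 ⇒ sub: ((x + 5)^2) + 8 = 44.
Step 2. [((x + 5)^2) + 8 = 44] the outer +8 inverts by subtracting 8, so sub: (x + 5)^2 = 36.
Step 3. [(x + 5)^2 = 36] LHS squared, RHS 36 ≥ 0: apply √ (±). So sqrt: x + 5 = 6 or -6.
Step 4. [x + 5 = 6 or -6] +5 is outermost — subtract 5 both sides, so sub: x = 1 or -11.

Answer: x ∈ {-11, 1}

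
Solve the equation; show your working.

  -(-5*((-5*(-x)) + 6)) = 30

Step 1. [-(-5*((-5*(-x)) + 6)) = 30] flip signs both sides, so neg: -5*((-5*(-x)) + 6) = -30.
Step 2. [-5*((-5*(-x)) + 6) = -30] leading coefficient -5: divide by -5, so div: (-5*(-x)) + 6 = 6.
Step 3. [(-5*(-x)) + 6 = 6] the outer +6 inverts by subtracting 6, so sub: -5*(-x) = 0.
Step 4. [-5*(-x) = 0] -5 out front; divide by -5, so div: -x = 0.
Step 5. [-x = 0] leading − — multiply by −1. So neg: x = 0.

Answer: x ∈ {0}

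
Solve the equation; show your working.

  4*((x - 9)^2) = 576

Step 1. [4*((x - 9)^2) = 576] 4 out front; divide by 4, so div: (x - 9)^2 = 144.
Step 2. [(x - 9)^2 = 144] √ both sides: 144 ≥ 0 gives two branches. So sqrt: x - 9 = 12 or -12.
Step 3. [x - 9 = 12 or -12] the outer -9 inverts by adding 9, so sub: x = 21 or -3.

Answer: x ∈ {-3, 21}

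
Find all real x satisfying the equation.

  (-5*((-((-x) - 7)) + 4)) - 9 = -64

Step 1. [(-5*((-((-x) - 7)) + 4)) - 9 = -64] the outer -9 inverts by adding 9 ⇒ sub: -5*((-((-x) - 7)) + 4) = -55.
Step 2. [-5*((-((-x) - 7)) + 4) = -55] LHS = -5·(…); ÷-5 both sides ⇒ div: (-((-x) - 7)) + 4 = 11.
Step 3. [(-((-x) - 7)) + 4 = 11] peel the +4: subtract 4 from each side, so sub: -((-x) - 7) = 7.
Step 4. [-((-x) - 7) = 7] flip signs both sides, so neg: (-x) - 7 = -7.
Step 5. [(-x) - 7 = -7] the outer -7 inverts by adding 7 ⇒ sub: -x = 0.
Step 6. [-x = 0] leading − — multiply by −1. So neg: x = 0.

Answer: x ∈ {0}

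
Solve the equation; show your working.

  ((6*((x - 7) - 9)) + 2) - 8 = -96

Step 1. [((6*((x - 7) - 9)) + 2) - 8 = -96] add 8: x sits inside (… - 8), so sub: (6*((x - 7) - 9)) + 2 = -88.
Step 2. [(6*((x - 7) - 9)) + 2 = -88] peel the +2: subtract 2 from each side, so sub: 6*((x - 7) - 9) = -90.
Step 3. [6*((x - 7) - 9) = -90] 6 out front; divide by 6, so div: (x - 7) - 9 = -15.
Step 4. [(x - 7) - 9 = -15] the outer -9 inverts by adding 9, so sub: x - 7 = -6.
Step 5. [x - 7 = -6] add 7: x sits inside (… - 7) ⇒ sub: x = 1.

Answer: x ∈ {1}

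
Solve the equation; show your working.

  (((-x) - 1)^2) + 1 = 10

Step 1. [(((-x) - 1)^2) + 1 = 10] subtract 1: x sits inside (… + 1), so sub: ((-x) - 1)^2 = 9.
Step 2. [((-x) - 1)^2 = 9] √ both sides: 9 ≥ 0 gives two branches ⇒ sqrt: (-x) - 1 = 3 or -3.
Step 3. [(-x) - 1 = 3 or -3] add 1: x sits inside (… - 1) ⇒ sub: -x = 4 or -2.
Step 4. [-x = 4 or -2] LHS negated; negate both sides, so neg: x = -4 or 2.

Answer: x ∈ {-4, 2}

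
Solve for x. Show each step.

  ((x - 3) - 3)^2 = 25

Step 1. [((x - 3) - 3)^2 = 25] 25 ≥ 0, LHS is (·)² — take ±√. So sqrt: (x - 3) - 3 = 5 or -5.
Step 2. [(x - 3) - 3 = 5 or -5] add 3: x sits inside (… - 3) ⇒ sub: x - 3 = 8 or -2.
Step 3. [x - 3 = 8 or -2] 3 comes off first (add 3), so sub: x = 11 or 1.

Answer: x ∈ {1, 11}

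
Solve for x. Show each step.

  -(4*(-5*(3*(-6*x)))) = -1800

Step 1. [-(4*(-5*(3*(-6*x)))) = -1800] flip signs both sides. So neg: 4*(-5*(3*(-6*x))) = 1800.
Step 2. [4*(-5*(3*(-6*x))) = 1800] LHS = 4·(…); ÷4 both sides ⇒ div: -5*(3*(-6*x)) = 450.
Step 3. [-5*(3*(-6*x)) = 450] -5·(inner) — divide through by -5. So div: 3*(-6*x) = -90.
Step 4. [3*(-6*x) = -90] LHS = 3·(…); ÷3 both sides ⇒ div: -6*x = -30.
Step 5. [-6*x = -30] leading coefficient -6: divide by -6, so div: x = 5.

Answer: x ∈ {5}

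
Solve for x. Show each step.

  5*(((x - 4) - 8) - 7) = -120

Step 1. [5*(((x - 4) - 8) - 7) = -120] leading coefficient 5: divide by 5, so div: ((x - 4) - 8) - 7 = -24.
Step 2. [((x - 4) - 8) - 7 = -24] add 7: x sits inside (… - 7), so sub: (x - 4) - 8 = -17.
Step 3. [(x - 4) - 8 = -17] 8 comes off first (add 8). So sub: x - 4 = -9.
Step 4. [x - 4 = -9] the outer -4 inverts by adding 4. So sub: x = -5.

Answer: x ∈ {-5}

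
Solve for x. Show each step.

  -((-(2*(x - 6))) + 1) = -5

Step 1. [-((-(2*(x - 6))) + 1) = -5] leading − — multiply by −1 ⇒ neg: (-(2*(x - 6))) + 1 = 5.
Step 2. [(-(2*(x - 6))) + 1 = 5] subtract 1: x sits inside (… + 1). So sub: -(2*(x - 6)) = 4.
Step 3. [-(2*(x - 6)) = 4] LHS negated; negate both sides, so neg: 2*(x - 6) = -4.
Step 4. [2*(x - 6) = -4] divide by the outer 2, so div: x - 6 = -2.
Step 5. [x - 6 = -2] the outer -6 inverts by adding 6, so sub: x = 4.

Answer: x ∈ {4}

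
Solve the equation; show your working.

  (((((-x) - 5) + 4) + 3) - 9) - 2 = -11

Step 1. [(((((-x) - 5) + 4) + 3) - 9) - 2 = -11] -2 is outermost — add 2 both sides ⇒ sub: ((((-x) - 5) + 4) + 3) - 9 = -9.
Step 2. [((((-x) - 5) + 4) + 3) - 9 = -9] add 9: x sits inside (… - 9) ⇒ sub: (((-x) - 5) + 4) + 3 = 0.
Step 3. [(((-x) - 5) + 4) + 3 = 0] subtract 3: x sits inside (… + 3). So sub: ((-x) - 5) + 4 = -3.
Step 4. [((-x) - 5) + 4 = -3] the outer +4 inverts by subtracting 4 ⇒ sub: (-x) - 5 = -7.
Step 5. [(-x) - 5 = -7] peel the -5: add 5 from each side ⇒ sub: -x = -2.
Step 6. [-x = -2] flip signs both sides. So neg: x = 2.

Answer: x ∈ {2}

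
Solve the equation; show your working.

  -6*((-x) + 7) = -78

Step 1. [-6*((-x) + 7) = -78] -6·(inner) — divide through by -6. So div: (-x) + 7 = 13.
Step 2. [(-x) + 7 = 13] +7 is outermost — subtract 7 both sides. So sub: -x = 6.
Step 3. [-x = 6] LHS negated; negate both sides. So neg: x = -6.

Answer: x ∈ {-6}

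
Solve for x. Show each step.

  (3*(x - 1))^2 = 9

Step 1. [(3*(x - 1))^2 = 9] √ both sides: 9 ≥ 0 gives two branches, so sqrt: 3*(x - 1) = 3 or -3.
Step 2. [3*(x - 1) = 3 or -3] 3 out front; divide by 3 ⇒ div: x - 1 = 1 or -1.
Step 3. [x - 1 = 1 or -1] 1 comes off first (add 1), so sub: x = 2 or 0.

Answer: x ∈ {0, 2}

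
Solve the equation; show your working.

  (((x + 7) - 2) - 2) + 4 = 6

Step 1. [(((x + 7) - 2) - 2) + 4 = 6] the outer +4 inverts by subtracting 4, so sub: ((x + 7) - 2) - 2 = 2.
Step 2. [((x + 7) - 2) - 2 = 2] the outer -2 inverts by adding 2 ⇒ sub: (x + 7) - 2 = 4.
Step 3. [(x + 7) - 2 = 4] add 2: x sits inside (… - 2), so sub: x + 7 = 6.
Step 4. [x + 7 = 6] peel the +7: subtract 7 from each side ⇒ sub: x = -1.

Answer: x ∈ {-1}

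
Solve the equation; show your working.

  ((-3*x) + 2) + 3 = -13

Step 1. [((-3*x) + 2) + 3 = -13] the outer +3 inverts by subtracting 3, so sub: (-3*x) + 2 = -16.
Step 2. [(-3*x) + 2 = -16] subtract 2: x sits inside (… + 2) ⇒ sub: -3*x = -18.
Step 3. [-3*x = -18] leading coefficient -3: divide by -3 ⇒ div: x = 6.

Answer: x ∈ {6}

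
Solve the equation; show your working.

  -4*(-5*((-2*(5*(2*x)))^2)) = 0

Step 1. [-4*(-5*((-2*(5*(2*x)))^2)) = 0] -4 out front; divide by -4. So div: -5*((-2*(5*(2*x)))^2) = 0.
Step 2. [-5*((-2*(5*(2*x)))^2) = 0] LHS = -5·(…); ÷-5 both sides. So div: (-2*(5*(2*x)))^2 = 0.
Step 3. [(-2*(5*(2*x)))^2 = 0] 0 ≥ 0, LHS is (·)² — take ±√. So sqrt: -2*(5*(2*x)) = 0.
Step 4. [-2*(5*(2*x)) = 0] -2·(inner) — divide through by -2. So div: 5*(2*x) = 0.
Step 5. [5*(2*x) = 0] leading coefficient 5: divide by 5. So div: 2*x = 0.
Step 6. [2*x = 0] LHS = 2·(…); ÷2 both sides. So div: x = 0.

Answer: x ∈ {0}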